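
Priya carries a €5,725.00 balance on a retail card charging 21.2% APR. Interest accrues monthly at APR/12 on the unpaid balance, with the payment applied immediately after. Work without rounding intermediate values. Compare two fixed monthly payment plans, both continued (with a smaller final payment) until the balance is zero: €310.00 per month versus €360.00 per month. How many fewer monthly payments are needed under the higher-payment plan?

4 fewer payments

Monthly rate r = 21.2%/12 = 1.76667% = 0.0176667.
At €310.00/mo: n = ⌈−ln(1 − rB₀/P)/ln(1+r)⌉ = 23 payments (last €171.36); total interest = total paid − €5,725.00 = €1,266.36.
At €360.00/mo: 19 payments (last €300.55); total interest €1,055.55.
Payments saved = 23 − 19 = 4.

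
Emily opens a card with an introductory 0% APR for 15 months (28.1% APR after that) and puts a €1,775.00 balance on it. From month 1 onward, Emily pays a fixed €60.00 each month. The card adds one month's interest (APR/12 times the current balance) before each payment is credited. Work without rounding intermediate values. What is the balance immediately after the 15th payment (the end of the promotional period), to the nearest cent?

€875.00

Promo months 1–15 at r₀ = 0%/12 = 0; months 16+ at r₁ = 28.1%/12 = 0.0234167.
After month 15 (no interest yet): B = €1,775.00 − 15·€60.00 = €875.00.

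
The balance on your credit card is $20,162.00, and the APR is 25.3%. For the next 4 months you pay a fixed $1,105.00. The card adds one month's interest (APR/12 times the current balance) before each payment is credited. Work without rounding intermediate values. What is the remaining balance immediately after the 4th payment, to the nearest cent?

Monthly rate r = 25.3%/12 = 2.10833% = 0.0210833.
Each month: B ← B·(1+r) − $1,105.00.
Month 1: interest $425.08; balance after payment $19,482.08.
Month 2: interest $410.75; balance after payment $18,787.83.
Month 3: interest $396.11; balance after payment $18,078.94.
Month 4: interest $381.16; balance after payment $17,355.10.

$17,355.10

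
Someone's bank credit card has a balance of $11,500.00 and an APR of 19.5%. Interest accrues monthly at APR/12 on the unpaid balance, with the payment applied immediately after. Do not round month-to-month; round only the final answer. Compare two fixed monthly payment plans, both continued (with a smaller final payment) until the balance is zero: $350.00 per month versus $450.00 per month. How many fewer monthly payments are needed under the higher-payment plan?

14 fewer payments

Monthly rate r = 19.5%/12 = 1.625% = 0.01625.
At $350.00/mo: n = ⌈−ln(1 − rB₀/P)/ln(1+r)⌉ = 48 payments (last $126.70); total interest = total paid − $11,500.00 = $5,076.70.
At $450.00/mo: 34 payments (last $131.36); total interest $3,481.36.
Payments saved = 48 − 34 = 14.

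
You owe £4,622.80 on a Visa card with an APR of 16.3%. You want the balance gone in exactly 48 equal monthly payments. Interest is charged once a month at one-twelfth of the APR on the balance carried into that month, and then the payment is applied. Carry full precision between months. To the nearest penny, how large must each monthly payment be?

£131.72

Monthly rate r = 16.3%/12 = 1.35833% = 0.0135833.
Level-payment amortization: P = B₀·r / (1 − (1+r)^(−n)) = 4622.80·0.0135833 / (1 − 1.01358^(−48)).
Denominator 1 − (1+r)^(−48) = 0.476705842.
P = 62.793 / 0.476705842 ≈ 131.72.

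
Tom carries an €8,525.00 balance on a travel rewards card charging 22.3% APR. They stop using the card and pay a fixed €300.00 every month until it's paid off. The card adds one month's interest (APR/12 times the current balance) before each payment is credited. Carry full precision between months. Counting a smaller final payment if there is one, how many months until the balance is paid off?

41 months

Monthly rate r = 22.3%/12 = 1.85833% = 0.0185833.
Recurrence: B ← B·(1+r) − €300.00.
Month 1: interest €158.42; balance after payment €8,383.42.
Month 2: interest €155.79; balance after payment €8,239.21.
Closed form: n = −ln(1 − rB₀/P)/ln(1+r) = −ln(0.47192)/ln(1.01858) ≈ 40.784, so the balance reaches zero during payment 41.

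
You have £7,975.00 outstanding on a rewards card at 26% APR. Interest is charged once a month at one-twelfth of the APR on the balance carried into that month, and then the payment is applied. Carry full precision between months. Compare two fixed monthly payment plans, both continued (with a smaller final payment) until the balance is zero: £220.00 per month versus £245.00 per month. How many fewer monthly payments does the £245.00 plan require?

Monthly rate r = 26%/12 = 2.16667% = 0.0216667.
At £220.00/mo: n = ⌈−ln(1 − rB₀/P)/ln(1+r)⌉ = 72 payments (last £176.42); total interest = total paid − £7,975.00 = £7,821.42.
At £245.00/mo: 57 payments (last £243.78); total interest £5,988.78.
Payments saved = 72 − 57 = 15.

15 fewer payments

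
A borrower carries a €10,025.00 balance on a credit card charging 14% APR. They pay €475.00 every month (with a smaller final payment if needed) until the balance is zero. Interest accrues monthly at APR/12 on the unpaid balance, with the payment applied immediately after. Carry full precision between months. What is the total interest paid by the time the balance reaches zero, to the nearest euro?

€1,551

Monthly rate r = 14%/12 = 1.16667% = 0.0116667.
Payoff takes n = ⌈−ln(1 − rB₀/P)/ln(1+r)⌉ = ⌈24.370⌉ = 25 payments; the last is €176.17.
Total paid = 24·€475.00 + €176.17 = €11,576.17.
Total interest = total paid − principal = €11,576.17 − €10,025.00 = €1,551.17.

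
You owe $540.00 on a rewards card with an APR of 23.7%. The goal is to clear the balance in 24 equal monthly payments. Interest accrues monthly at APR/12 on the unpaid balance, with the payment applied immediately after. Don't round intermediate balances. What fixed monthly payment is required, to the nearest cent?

$28.47

Monthly rate r = 23.7%/12 = 1.975% = 0.01975.
Level-payment amortization: P = B₀·r / (1 − (1+r)^(−n)) = 540.00·0.01975 / (1 − 1.01975^(−24)).
Denominator 1 − (1+r)^(−24) = 0.374610098.
P = 10.665 / 0.374610098 ≈ 28.47.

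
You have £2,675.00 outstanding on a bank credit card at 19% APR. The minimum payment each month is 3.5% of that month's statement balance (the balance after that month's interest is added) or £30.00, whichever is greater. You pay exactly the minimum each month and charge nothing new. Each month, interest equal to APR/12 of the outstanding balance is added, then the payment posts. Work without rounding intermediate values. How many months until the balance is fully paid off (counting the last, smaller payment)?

96 months

Monthly rate r = 19%/12 = 1.58333% = 0.0158333.
While 3.5% of the post-interest balance exceeds £30.00, each month B ← (B·(1+r))·(1 − 0.035), i.e. B shrinks by the factor (1+r)·0.965 = 0.98028.
This holds for months 1–58. Entering month 59 the balance is £842.58; 3.5% of the post-interest balance is now below £30.00, so the flat £30.00 minimum applies from here.
From month 59 a fixed £30.00 at rate r clears £842.58 in 38 more payments. Total: 58 + 38 = 96 months.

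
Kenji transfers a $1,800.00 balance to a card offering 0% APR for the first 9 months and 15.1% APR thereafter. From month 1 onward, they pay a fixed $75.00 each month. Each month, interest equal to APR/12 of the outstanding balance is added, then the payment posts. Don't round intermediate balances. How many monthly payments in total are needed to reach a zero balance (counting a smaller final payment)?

Promo months 1–9 at r₀ = 0%/12 = 0; months 10+ at r₁ = 15.1%/12 = 0.0125833.
After month 9 (no interest yet): B = $1,800.00 − 9·$75.00 = $1,125.00.
Then at r₁ with $75.00/mo: n₂ = −ln(1 − r₁·B/P)/ln(1+r₁) ≈ 16.73 → 17 more payments.

26 payments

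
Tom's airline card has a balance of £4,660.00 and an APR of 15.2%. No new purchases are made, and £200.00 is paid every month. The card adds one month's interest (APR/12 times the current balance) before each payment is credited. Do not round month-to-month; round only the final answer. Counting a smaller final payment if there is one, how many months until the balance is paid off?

Monthly rate r = 15.2%/12 = 1.26667% = 0.0126667.
Recurrence: B ← B·(1+r) − £200.00.
Month 1: interest £59.03; balance after payment £4,519.03.
Month 2: interest £57.24; balance after payment £4,376.27.
Closed form: n = −ln(1 − rB₀/P)/ln(1+r) = −ln(0.70487)/ln(1.01267) ≈ 27.786, so the balance reaches zero during payment 28.

28 months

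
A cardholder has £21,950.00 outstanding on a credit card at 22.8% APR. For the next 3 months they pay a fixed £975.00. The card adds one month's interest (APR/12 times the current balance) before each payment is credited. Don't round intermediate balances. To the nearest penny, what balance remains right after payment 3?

Monthly rate r = 22.8%/12 = 1.9% = 0.019.
Each month: B ← B·(1+r) − £975.00.
Month 1: interest £417.05; balance after payment £21,392.05.
Month 2: interest £406.45; balance after payment £20,823.50.
Month 3: interest £395.65; balance after payment £20,244.15.

£20,244.15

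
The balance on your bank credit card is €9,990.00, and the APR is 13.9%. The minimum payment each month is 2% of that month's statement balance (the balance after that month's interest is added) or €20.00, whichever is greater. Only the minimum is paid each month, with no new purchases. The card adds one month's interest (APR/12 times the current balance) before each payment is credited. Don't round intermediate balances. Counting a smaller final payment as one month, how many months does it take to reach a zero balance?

Monthly rate r = 13.9%/12 = 1.15833% = 0.0115833.
While 2% of the post-interest balance exceeds €20.00, each month B ← (B·(1+r))·(1 − 0.02), i.e. B shrinks by the factor (1+r)·0.98 = 0.99135.
This holds for months 1–267. Entering month 268 the balance is €982.59; 2% of the post-interest balance is now below €20.00, so the flat €20.00 minimum applies from here.
From month 268 a fixed €20.00 at rate r clears €982.59 in 74 more payments. Total: 267 + 74 = 341 months.

341 months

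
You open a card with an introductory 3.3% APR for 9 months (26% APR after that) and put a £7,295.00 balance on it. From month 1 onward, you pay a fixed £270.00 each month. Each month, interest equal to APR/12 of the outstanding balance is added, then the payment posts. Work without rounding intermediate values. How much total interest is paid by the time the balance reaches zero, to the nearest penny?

£1,630.39

Promo months 1–9 at r₀ = 3.3%/12 = 0.00275; months 10+ at r₁ = 26%/12 = 0.0216667.
After month 9: iterate B ← B·(1+r₀) − £270.00 for 9 months → £5,020.65.
Then at r₁ with £270.00/mo: n₂ = −ln(1 − r₁·B/P)/ln(1+r₁) ≈ 24.06 → 25 more payments.
Total paid = 33·£270.00 + £15.39 = £8,925.39; interest = £8,925.39 − £7,295.00 = £1,630.39.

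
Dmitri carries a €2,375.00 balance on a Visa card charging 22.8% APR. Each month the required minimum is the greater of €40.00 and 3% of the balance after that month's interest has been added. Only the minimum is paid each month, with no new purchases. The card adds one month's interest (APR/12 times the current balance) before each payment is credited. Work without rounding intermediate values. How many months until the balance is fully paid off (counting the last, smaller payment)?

103 months

Monthly rate r = 22.8%/12 = 1.9% = 0.019.
While 3% of the post-interest balance exceeds €40.00, each month B ← (B·(1+r))·(1 − 0.03), i.e. B shrinks by the factor (1+r)·0.97 = 0.98843.
This holds for months 1–52. Entering month 53 the balance is €1,296.74; 3% of the post-interest balance is now below €40.00, so the flat €40.00 minimum applies from here.
From month 53 a fixed €40.00 at rate r clears €1,296.74 in 51 more payments. Total: 52 + 51 = 103 months.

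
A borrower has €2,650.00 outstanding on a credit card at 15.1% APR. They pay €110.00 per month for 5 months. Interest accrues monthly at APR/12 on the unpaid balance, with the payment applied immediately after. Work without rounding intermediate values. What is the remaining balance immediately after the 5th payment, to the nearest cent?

Monthly rate r = 15.1%/12 = 1.25833% = 0.0125833.
Each month: B ← B·(1+r) − €110.00.
Month 1: interest €33.35; balance after payment €2,573.35.
Month 2: interest €32.38; balance after payment €2,495.73.
Month 3: interest €31.40; balance after payment €2,417.13.
Month 4: interest €30.42; balance after payment €2,337.55.
Month 5: interest €29.41; balance after payment €2,256.96.

€2,256.96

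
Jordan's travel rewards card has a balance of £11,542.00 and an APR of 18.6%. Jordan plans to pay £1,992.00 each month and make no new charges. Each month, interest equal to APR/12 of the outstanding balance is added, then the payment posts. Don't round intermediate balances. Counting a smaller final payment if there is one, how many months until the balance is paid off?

7 payments

Monthly rate r = 18.6%/12 = 1.55% = 0.0155.
Recurrence: B ← B·(1+r) − £1,992.00.
Month 1: interest £178.90; balance after payment £9,728.90.
Month 2: interest £150.80; balance after payment £7,887.70.
Closed form: n = −ln(1 − rB₀/P)/ln(1+r) = −ln(0.91019)/ln(1.0155) ≈ 6.118, so the balance reaches zero during payment 7.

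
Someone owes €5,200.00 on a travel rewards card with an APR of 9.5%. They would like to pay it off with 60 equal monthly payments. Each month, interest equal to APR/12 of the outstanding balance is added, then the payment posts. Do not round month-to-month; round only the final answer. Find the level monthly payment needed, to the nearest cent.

Monthly rate r = 9.5%/12 = 0.791667% = 0.00791667.
Level-payment amortization: P = B₀·r / (1 − (1+r)^(−n)) = 5200.00·0.00791667 / (1 − 1.00792^(−60)).
Denominator 1 − (1+r)^(−60) = 0.376950716.
P = 41.1667 / 0.376950716 ≈ 109.21.

€109.21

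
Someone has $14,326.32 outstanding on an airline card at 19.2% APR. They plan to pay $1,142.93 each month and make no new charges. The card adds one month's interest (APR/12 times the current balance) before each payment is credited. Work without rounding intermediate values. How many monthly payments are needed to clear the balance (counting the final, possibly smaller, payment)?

Monthly rate r = 19.2%/12 = 1.6% = 0.016.
Recurrence: B ← B·(1+r) − $1,142.93.
Month 1: interest $229.22; balance after payment $13,412.61.
Month 2: interest $214.60; balance after payment $12,484.28.
Closed form: n = −ln(1 − rB₀/P)/ln(1+r) = −ln(0.79944)/ln(1.016) ≈ 14.102, so the balance reaches zero during payment 15.

15 payments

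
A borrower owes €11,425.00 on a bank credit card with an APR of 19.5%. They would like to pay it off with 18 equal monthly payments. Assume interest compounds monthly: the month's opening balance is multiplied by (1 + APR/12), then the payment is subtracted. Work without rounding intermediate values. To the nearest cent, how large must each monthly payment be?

€737.18

Monthly rate r = 19.5%/12 = 1.625% = 0.01625.
Level-payment amortization: P = B₀·r / (1 − (1+r)^(−n)) = 11425.00·0.01625 / (1 − 1.01625^(−18)).
Denominator 1 − (1+r)^(−18) = 0.251847821.
P = 185.656 / 0.251847821 ≈ 737.18.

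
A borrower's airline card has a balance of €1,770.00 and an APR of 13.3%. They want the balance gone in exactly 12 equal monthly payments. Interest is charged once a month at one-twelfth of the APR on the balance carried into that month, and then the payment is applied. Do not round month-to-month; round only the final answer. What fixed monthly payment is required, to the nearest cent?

€158.34

Monthly rate r = 13.3%/12 = 1.10833% = 0.0110833.
Level-payment amortization: P = B₀·r / (1 − (1+r)^(−n)) = 1770.00·0.0110833 / (1 − 1.01108^(−12)).
Denominator 1 − (1+r)^(−12) = 0.123894148.
P = 19.6175 / 0.123894148 ≈ 158.34.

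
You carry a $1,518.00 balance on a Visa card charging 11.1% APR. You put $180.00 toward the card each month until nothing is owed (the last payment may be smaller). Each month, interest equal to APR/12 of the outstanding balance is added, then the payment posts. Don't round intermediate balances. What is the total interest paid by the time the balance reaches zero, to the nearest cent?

Monthly rate r = 11.1%/12 = 0.925% = 0.00925.
Payoff takes n = ⌈−ln(1 − rB₀/P)/ln(1+r)⌉ = ⌈8.821⌉ = 9 payments; the last is $147.90.
Total paid = 8·$180.00 + $147.90 = $1,587.90.
Total interest = total paid − principal = $1,587.90 − $1,518.00 = $69.90.

$69.90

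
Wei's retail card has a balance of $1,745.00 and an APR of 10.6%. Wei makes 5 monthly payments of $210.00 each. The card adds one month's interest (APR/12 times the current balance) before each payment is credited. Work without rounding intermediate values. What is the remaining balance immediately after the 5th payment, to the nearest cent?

$754.73

Monthly rate r = 10.6%/12 = 0.883333% = 0.00883333.
Each month: B ← B·(1+r) − $210.00.
Month 1: interest $15.41; balance after payment $1,550.41.
Month 2: interest $13.70; balance after payment $1,354.11.
Month 3: interest $11.96; balance after payment $1,156.07.
Month 4: interest $10.21; balance after payment $956.28.
Month 5: interest $8.45; balance after payment $754.73.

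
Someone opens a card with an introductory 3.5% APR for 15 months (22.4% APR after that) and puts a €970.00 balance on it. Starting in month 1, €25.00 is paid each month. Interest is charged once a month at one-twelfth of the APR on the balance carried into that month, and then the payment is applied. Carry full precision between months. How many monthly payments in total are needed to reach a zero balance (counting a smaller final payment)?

50 months

Promo months 1–15 at r₀ = 3.5%/12 = 0.00291667; months 16+ at r₁ = 22.4%/12 = 0.0186667.
After month 15: iterate B ← B·(1+r₀) − €25.00 for 15 months → €630.56.
Then at r₁ with €25.00/mo: n₂ = −ln(1 − r₁·B/P)/ln(1+r₁) ≈ 34.41 → 35 more payments.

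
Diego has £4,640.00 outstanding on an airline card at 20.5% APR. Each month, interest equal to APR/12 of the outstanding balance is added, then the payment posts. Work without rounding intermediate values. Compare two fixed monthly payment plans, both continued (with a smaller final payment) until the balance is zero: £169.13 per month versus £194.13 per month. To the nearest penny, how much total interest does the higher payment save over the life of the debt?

£300.04

Monthly rate r = 20.5%/12 = 1.70833% = 0.0170833.
At £169.13/mo: n = ⌈−ln(1 − rB₀/P)/ln(1+r)⌉ = 38 payments (last £56.56); total interest = total paid − £4,640.00 = £1,674.37.
At £194.13/mo: 31 payments (last £190.43); total interest £1,374.33.
Interest saved = £1,674.37 − £1,374.33 = £300.04.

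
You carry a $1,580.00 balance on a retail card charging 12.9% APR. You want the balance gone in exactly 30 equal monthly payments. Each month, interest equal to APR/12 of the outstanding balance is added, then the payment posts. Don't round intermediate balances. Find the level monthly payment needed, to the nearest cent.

$61.90

Monthly rate r = 12.9%/12 = 1.075% = 0.01075.
Level-payment amortization: P = B₀·r / (1 − (1+r)^(−n)) = 1580.00·0.01075 / (1 − 1.01075^(−30)).
Denominator 1 − (1+r)^(−30) = 0.27441633.
P = 16.985 / 0.27441633 ≈ 61.90.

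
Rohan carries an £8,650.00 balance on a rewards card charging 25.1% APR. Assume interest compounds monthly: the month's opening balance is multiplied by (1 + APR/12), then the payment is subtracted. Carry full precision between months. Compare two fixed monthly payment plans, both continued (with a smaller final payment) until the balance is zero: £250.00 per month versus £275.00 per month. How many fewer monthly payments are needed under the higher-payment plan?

11 fewer payments

Monthly rate r = 25.1%/12 = 2.09167% = 0.0209167.
At £250.00/mo: n = ⌈−ln(1 − rB₀/P)/ln(1+r)⌉ = 63 payments (last £34.99); total interest = total paid − £8,650.00 = £6,884.99.
At £275.00/mo: 52 payments (last £225.94); total interest £5,600.94.
Payments saved = 63 − 52 = 11.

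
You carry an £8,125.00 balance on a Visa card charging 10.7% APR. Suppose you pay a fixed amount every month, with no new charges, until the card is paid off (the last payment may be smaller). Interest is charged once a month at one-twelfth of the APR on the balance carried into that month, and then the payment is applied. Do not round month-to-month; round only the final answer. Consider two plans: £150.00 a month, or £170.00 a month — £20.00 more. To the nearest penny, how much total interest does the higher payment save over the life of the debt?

£510.57

Monthly rate r = 10.7%/12 = 0.891667% = 0.00891667.
At £150.00/mo: n = ⌈−ln(1 − rB₀/P)/ln(1+r)⌉ = 75 payments (last £47.06); total interest = total paid − £8,125.00 = £3,022.06.
At £170.00/mo: 63 payments (last £96.49); total interest £2,511.49.
Interest saved = £3,022.06 − £2,511.49 = £510.57.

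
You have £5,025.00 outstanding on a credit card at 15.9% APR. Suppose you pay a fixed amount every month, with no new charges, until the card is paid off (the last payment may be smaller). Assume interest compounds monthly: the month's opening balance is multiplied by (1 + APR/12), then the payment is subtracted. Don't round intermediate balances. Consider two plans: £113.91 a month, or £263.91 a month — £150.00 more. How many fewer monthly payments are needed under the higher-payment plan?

Monthly rate r = 15.9%/12 = 1.325% = 0.01325.
At £113.91/mo: n = ⌈−ln(1 − rB₀/P)/ln(1+r)⌉ = 67 payments (last £82.65); total interest = total paid − £5,025.00 = £2,575.71.
At £263.91/mo: 23 payments (last £23.22); total interest £804.24.
Payments saved = 67 − 23 = 44.

44 fewer payments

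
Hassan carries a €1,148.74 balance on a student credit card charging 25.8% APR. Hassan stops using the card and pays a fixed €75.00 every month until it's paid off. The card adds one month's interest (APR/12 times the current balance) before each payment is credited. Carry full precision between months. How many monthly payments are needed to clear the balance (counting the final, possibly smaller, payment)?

19 payments

Monthly rate r = 25.8%/12 = 2.15% = 0.0215.
Recurrence: B ← B·(1+r) − €75.00.
Month 1: interest €24.70; balance after payment €1,098.44.
Month 2: interest €23.62; balance after payment €1,047.05.
Closed form: n = −ln(1 − rB₀/P)/ln(1+r) = −ln(0.67069)/ln(1.0215) ≈ 18.778, so the balance reaches zero during payment 19.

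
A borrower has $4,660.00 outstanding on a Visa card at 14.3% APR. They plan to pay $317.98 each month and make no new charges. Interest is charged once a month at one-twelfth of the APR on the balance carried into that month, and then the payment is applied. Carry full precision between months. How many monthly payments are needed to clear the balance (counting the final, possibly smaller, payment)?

17 payments

Monthly rate r = 14.3%/12 = 1.19167% = 0.0119167.
Recurrence: B ← B·(1+r) − $317.98.
Month 1: interest $55.53; balance after payment $4,397.55.
Month 2: interest $52.40; balance after payment $4,131.98.
Closed form: n = −ln(1 − rB₀/P)/ln(1+r) = −ln(0.82536)/ln(1.01192) ≈ 16.202, so the balance reaches zero during payment 17.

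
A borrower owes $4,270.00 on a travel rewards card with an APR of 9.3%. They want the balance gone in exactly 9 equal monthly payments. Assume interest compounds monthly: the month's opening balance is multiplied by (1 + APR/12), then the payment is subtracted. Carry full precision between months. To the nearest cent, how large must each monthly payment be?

$493.02

Monthly rate r = 9.3%/12 = 0.775% = 0.00775.
Level-payment amortization: P = B₀·r / (1 − (1+r)^(−n)) = 4270.00·0.00775 / (1 − 1.00775^(−9)).
Denominator 1 − (1+r)^(−9) = 0.067122242.
P = 33.0925 / 0.067122242 ≈ 493.02.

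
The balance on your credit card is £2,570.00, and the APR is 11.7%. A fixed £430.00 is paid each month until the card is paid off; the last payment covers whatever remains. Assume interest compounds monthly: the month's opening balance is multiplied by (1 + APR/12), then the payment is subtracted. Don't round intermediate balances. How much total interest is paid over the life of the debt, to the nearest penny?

£91.13

Monthly rate r = 11.7%/12 = 0.975% = 0.00975.
Payoff takes n = ⌈−ln(1 − rB₀/P)/ln(1+r)⌉ = ⌈6.188⌉ = 7 payments; the last is £81.13.
Total paid = 6·£430.00 + £81.13 = £2,661.13.
Total interest = total paid − principal = £2,661.13 − £2,570.00 = £91.13.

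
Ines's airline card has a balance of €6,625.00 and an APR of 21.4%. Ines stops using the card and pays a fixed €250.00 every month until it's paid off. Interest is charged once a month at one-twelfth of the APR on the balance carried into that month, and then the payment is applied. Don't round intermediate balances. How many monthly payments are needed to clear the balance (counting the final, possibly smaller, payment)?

Monthly rate r = 21.4%/12 = 1.78333% = 0.0178333.
Recurrence: B ← B·(1+r) − €250.00.
Month 1: interest €118.15; balance after payment €6,493.15.
Month 2: interest €115.79; balance after payment €6,358.94.
Closed form: n = −ln(1 − rB₀/P)/ln(1+r) = −ln(0.52742)/ln(1.01783) ≈ 36.194, so the balance reaches zero during payment 37.

37 payments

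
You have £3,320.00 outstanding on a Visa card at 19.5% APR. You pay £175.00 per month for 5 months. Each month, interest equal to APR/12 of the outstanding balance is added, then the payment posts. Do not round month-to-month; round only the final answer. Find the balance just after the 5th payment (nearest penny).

£2,694.76

Monthly rate r = 19.5%/12 = 1.625% = 0.01625.
Each month: B ← B·(1+r) − £175.00.
Month 1: interest £53.95; balance after payment £3,198.95.
Month 2: interest £51.98; balance after payment £3,075.93.
Month 3: interest £49.98; balance after payment £2,950.92.
Month 4: interest £47.95; balance after payment £2,823.87.
Month 5: interest £45.89; balance after payment £2,694.76.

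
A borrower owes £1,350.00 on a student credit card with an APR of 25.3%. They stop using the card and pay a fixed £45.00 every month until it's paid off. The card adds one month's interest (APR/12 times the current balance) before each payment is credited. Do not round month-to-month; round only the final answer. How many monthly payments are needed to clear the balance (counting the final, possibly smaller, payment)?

Monthly rate r = 25.3%/12 = 2.10833% = 0.0210833.
Recurrence: B ← B·(1+r) − £45.00.
Month 1: interest £28.46; balance after payment £1,333.46.
Month 2: interest £28.11; balance after payment £1,316.58.
Closed form: n = −ln(1 − rB₀/P)/ln(1+r) = −ln(0.3675)/ln(1.02108) ≈ 47.979, so the balance reaches zero during payment 48.

48 payments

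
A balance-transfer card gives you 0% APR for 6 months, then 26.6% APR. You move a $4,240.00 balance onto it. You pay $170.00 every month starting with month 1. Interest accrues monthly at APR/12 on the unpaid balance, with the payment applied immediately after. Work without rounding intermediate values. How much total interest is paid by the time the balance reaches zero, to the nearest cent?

$1,002.16

Promo months 1–6 at r₀ = 0%/12 = 0; months 7+ at r₁ = 26.6%/12 = 0.0221667.
After month 6 (no interest yet): B = $4,240.00 − 6·$170.00 = $3,220.00.
Then at r₁ with $170.00/mo: n₂ = −ln(1 − r₁·B/P)/ln(1+r₁) ≈ 24.83 → 25 more payments.
Total paid = 30·$170.00 + $142.16 = $5,242.16; interest = $5,242.16 − $4,240.00 = $1,002.16.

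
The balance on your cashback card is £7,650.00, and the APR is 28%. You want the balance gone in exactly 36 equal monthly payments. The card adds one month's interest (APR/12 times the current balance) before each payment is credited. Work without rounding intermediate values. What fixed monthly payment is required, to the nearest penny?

Monthly rate r = 28%/12 = 2.33333% = 0.0233333.
Level-payment amortization: P = B₀·r / (1 − (1+r)^(−n)) = 7650.00·0.0233333 / (1 − 1.02333^(−36)).
Denominator 1 − (1+r)^(−36) = 0.564103228.
P = 178.5 / 0.564103228 ≈ 316.43.

£316.43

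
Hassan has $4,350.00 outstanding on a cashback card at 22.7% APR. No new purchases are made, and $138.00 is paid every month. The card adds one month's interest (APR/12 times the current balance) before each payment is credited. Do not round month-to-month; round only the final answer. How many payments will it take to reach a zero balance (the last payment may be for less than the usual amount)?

Monthly rate r = 22.7%/12 = 1.89167% = 0.0189167.
Recurrence: B ← B·(1+r) − $138.00.
Month 1: interest $82.29; balance after payment $4,294.29.
Month 2: interest $81.23; balance after payment $4,237.52.
Closed form: n = −ln(1 − rB₀/P)/ln(1+r) = −ln(0.40371)/ln(1.01892) ≈ 48.402, so the balance reaches zero during payment 49.

49 months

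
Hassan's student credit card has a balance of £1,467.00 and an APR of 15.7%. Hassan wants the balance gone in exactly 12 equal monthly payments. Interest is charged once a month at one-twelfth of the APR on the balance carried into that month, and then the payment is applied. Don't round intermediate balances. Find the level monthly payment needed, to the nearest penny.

£132.89

Monthly rate r = 15.7%/12 = 1.30833% = 0.0130833.
Level-payment amortization: P = B₀·r / (1 − (1+r)^(−n)) = 1467.00·0.0130833 / (1 − 1.01308^(−12)).
Denominator 1 − (1+r)^(−12) = 0.144425263.
P = 19.1932 / 0.144425263 ≈ 132.89.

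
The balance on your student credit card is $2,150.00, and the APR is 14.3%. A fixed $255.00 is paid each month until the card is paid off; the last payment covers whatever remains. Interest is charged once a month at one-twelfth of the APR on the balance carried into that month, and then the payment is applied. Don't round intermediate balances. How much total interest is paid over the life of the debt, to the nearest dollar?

$129

Monthly rate r = 14.3%/12 = 1.19167% = 0.0119167.
Payoff takes n = ⌈−ln(1 − rB₀/P)/ln(1+r)⌉ = ⌈8.938⌉ = 9 payments; the last is $239.40.
Total paid = 8·$255.00 + $239.40 = $2,279.40.
Total interest = total paid − principal = $2,279.40 − $2,150.00 = $129.40.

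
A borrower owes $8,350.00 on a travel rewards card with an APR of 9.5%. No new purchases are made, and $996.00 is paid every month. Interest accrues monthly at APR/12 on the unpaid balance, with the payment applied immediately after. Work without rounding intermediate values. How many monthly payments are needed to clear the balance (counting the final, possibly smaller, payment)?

Monthly rate r = 9.5%/12 = 0.791667% = 0.00791667.
Recurrence: B ← B·(1+r) − $996.00.
Month 1: interest $66.10; balance after payment $7,420.10.
Month 2: interest $58.74; balance after payment $6,482.85.
Closed form: n = −ln(1 − rB₀/P)/ln(1+r) = −ln(0.93363)/ln(1.00792) ≈ 8.709, so the balance reaches zero during payment 9.

9 payments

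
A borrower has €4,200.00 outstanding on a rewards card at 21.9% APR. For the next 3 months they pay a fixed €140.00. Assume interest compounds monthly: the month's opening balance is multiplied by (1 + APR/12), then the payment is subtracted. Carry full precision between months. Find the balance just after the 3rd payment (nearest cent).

€4,006.46

Monthly rate r = 21.9%/12 = 1.825% = 0.01825.
Each month: B ← B·(1+r) − €140.00.
Month 1: interest €76.65; balance after payment €4,136.65.
Month 2: interest €75.49; balance after payment €4,072.14.
Month 3: interest €74.32; balance after payment €4,006.46.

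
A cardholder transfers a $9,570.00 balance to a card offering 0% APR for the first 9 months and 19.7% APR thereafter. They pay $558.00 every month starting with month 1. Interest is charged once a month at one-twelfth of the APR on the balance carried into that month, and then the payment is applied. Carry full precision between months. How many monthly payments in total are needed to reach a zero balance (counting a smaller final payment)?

Promo months 1–9 at r₀ = 0%/12 = 0; months 10+ at r₁ = 19.7%/12 = 0.0164167.
After month 9 (no interest yet): B = $9,570.00 − 9·$558.00 = $4,548.00.
Then at r₁ with $558.00/mo: n₂ = −ln(1 − r₁·B/P)/ln(1+r₁) ≈ 8.82 → 9 more payments.

18 months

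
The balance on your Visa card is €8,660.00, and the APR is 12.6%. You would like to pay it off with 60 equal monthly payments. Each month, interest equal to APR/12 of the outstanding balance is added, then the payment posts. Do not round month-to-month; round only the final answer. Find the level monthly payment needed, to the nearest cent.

€195.27

Monthly rate r = 12.6%/12 = 1.05% = 0.0105.
Level-payment amortization: P = B₀·r / (1 − (1+r)^(−n)) = 8660.00·0.0105 / (1 − 1.0105^(−60)).
Denominator 1 − (1+r)^(−60) = 0.46565601.
P = 90.93 / 0.46565601 ≈ 195.27.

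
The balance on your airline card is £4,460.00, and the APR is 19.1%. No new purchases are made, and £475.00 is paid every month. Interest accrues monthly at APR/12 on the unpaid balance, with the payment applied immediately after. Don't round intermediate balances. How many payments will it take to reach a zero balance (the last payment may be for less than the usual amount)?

Monthly rate r = 19.1%/12 = 1.59167% = 0.0159167.
Recurrence: B ← B·(1+r) − £475.00.
Month 1: interest £70.99; balance after payment £4,055.99.
Month 2: interest £64.56; balance after payment £3,645.55.
Closed form: n = −ln(1 − rB₀/P)/ln(1+r) = −ln(0.85055)/ln(1.01592) ≈ 10.251, so the balance reaches zero during payment 11.

11 months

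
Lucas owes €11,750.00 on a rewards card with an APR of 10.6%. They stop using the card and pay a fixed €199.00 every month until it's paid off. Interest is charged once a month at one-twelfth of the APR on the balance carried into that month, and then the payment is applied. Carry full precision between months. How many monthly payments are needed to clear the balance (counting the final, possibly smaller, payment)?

Monthly rate r = 10.6%/12 = 0.883333% = 0.00883333.
Recurrence: B ← B·(1+r) − €199.00.
Month 1: interest €103.79; balance after payment €11,654.79.
Month 2: interest €102.95; balance after payment €11,558.74.
Closed form: n = −ln(1 − rB₀/P)/ln(1+r) = −ln(0.47843)/ln(1.00883) ≈ 83.829, so the balance reaches zero during payment 84.

84 payments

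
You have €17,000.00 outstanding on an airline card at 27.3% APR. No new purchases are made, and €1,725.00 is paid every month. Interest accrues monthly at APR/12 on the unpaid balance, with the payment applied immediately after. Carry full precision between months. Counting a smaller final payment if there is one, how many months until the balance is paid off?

12 months

Monthly rate r = 27.3%/12 = 2.275% = 0.02275.
Recurrence: B ← B·(1+r) − €1,725.00.
Month 1: interest €386.75; balance after payment €15,661.75.
Month 2: interest €356.30; balance after payment €14,293.05.
Closed form: n = −ln(1 − rB₀/P)/ln(1+r) = −ln(0.7758)/ln(1.02275) ≈ 11.285, so the balance reaches zero during payment 12.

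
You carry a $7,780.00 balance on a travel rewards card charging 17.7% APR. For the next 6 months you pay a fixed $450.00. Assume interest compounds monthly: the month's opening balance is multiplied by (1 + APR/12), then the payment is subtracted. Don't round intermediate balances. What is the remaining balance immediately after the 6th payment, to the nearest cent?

$5,692.88

Monthly rate r = 17.7%/12 = 1.475% = 0.01475.
Each month: B ← B·(1+r) − $450.00.
Month 1: interest $114.75; balance after payment $7,444.76.
Month 2: interest $109.81; balance after payment $7,104.57.
Month 3: interest $104.79; balance after payment $6,759.36.
Month 4: interest $99.70; balance after payment $6,409.06.
Month 5: interest $94.53; balance after payment $6,053.59.
Month 6: interest $89.29; balance after payment $5,692.88.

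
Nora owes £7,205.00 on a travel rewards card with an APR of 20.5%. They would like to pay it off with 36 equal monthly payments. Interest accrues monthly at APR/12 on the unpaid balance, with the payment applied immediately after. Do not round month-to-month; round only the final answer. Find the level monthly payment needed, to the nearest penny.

£269.60

Monthly rate r = 20.5%/12 = 1.70833% = 0.0170833.
Level-payment amortization: P = B₀·r / (1 − (1+r)^(−n)) = 7205.00·0.0170833 / (1 − 1.01708^(−36)).
Denominator 1 − (1+r)^(−36) = 0.456543681.
P = 123.085 / 0.456543681 ≈ 269.60.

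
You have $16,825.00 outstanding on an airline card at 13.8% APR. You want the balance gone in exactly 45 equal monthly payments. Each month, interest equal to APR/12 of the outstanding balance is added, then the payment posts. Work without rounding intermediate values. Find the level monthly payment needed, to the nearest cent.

Monthly rate r = 13.8%/12 = 1.15% = 0.0115.
Level-payment amortization: P = B₀·r / (1 − (1+r)^(−n)) = 16825.00·0.0115 / (1 − 1.0115^(−45)).
Denominator 1 − (1+r)^(−45) = 0.402228672.
P = 193.487 / 0.402228672 ≈ 481.04.

$481.04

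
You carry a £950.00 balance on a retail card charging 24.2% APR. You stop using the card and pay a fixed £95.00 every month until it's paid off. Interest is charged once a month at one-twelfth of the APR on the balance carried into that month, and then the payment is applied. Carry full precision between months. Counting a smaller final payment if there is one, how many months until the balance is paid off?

Monthly rate r = 24.2%/12 = 2.01667% = 0.0201667.
Recurrence: B ← B·(1+r) − £95.00.
Month 1: interest £19.16; balance after payment £874.16.
Month 2: interest £17.63; balance after payment £796.79.
Closed form: n = −ln(1 − rB₀/P)/ln(1+r) = −ln(0.79833)/ln(1.02017) ≈ 11.281, so the balance reaches zero during payment 12.

12 payments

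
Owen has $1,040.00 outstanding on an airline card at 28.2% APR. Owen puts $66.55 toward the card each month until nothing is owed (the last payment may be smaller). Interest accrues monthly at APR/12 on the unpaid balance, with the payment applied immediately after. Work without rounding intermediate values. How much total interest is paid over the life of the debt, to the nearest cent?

$271.41

Monthly rate r = 28.2%/12 = 2.35% = 0.0235.
Payoff takes n = ⌈−ln(1 − rB₀/P)/ln(1+r)⌉ = ⌈19.703⌉ = 20 payments; the last is $46.96.
Total paid = 19·$66.55 + $46.96 = $1,311.41.
Total interest = total paid − principal = $1,311.41 − $1,040.00 = $271.41.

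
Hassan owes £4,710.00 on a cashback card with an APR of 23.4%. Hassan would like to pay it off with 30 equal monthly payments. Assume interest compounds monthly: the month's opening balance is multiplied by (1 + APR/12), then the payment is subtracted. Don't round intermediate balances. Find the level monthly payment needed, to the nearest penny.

£208.86

Monthly rate r = 23.4%/12 = 1.95% = 0.0195.
Level-payment amortization: P = B₀·r / (1 − (1+r)^(−n)) = 4710.00·0.0195 / (1 − 1.0195^(−30)).
Denominator 1 − (1+r)^(−30) = 0.439748412.
P = 91.845 / 0.439748412 ≈ 208.86.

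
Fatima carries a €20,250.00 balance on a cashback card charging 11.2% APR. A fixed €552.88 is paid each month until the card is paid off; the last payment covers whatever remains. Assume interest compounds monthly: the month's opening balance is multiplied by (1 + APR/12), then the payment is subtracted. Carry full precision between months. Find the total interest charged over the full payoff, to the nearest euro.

€4,645

Monthly rate r = 11.2%/12 = 0.933333% = 0.00933333.
Payoff takes n = ⌈−ln(1 − rB₀/P)/ln(1+r)⌉ = ⌈45.028⌉ = 46 payments; the last is €15.83.
Total paid = 45·€552.88 + €15.83 = €24,895.43.
Total interest = total paid − principal = €24,895.43 − €20,250.00 = €4,645.43.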